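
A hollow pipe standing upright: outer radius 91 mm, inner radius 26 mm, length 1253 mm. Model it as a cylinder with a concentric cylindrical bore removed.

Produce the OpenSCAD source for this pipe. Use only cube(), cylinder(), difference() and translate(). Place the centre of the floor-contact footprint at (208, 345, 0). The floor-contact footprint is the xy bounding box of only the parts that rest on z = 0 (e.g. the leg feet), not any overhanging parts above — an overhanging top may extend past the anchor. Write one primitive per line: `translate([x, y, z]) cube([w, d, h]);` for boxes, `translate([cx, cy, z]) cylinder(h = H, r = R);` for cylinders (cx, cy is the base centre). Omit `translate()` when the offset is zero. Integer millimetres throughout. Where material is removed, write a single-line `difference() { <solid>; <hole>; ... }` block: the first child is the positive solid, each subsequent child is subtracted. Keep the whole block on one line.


difference() { translate([208, 345, 0]) cylinder(h = 1253, r = 91); translate([208, 345, 0]) cylinder(h = 1253, r = 26); }


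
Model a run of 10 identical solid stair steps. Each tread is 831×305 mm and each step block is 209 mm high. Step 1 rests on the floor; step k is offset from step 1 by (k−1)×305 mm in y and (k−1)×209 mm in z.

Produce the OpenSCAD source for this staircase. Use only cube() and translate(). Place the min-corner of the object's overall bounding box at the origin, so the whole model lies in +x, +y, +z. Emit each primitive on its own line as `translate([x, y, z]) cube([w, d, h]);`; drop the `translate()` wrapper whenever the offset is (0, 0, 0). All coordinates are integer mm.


cube([831, 305, 209]);
translate([0, 305, 209]) cube([831, 305, 209]);
translate([0, 610, 418]) cube([831, 305, 209]);
translate([0, 915, 627]) cube([831, 305, 209]);
translate([0, 1220, 836]) cube([831, 305, 209]);
translate([0, 1525, 1045]) cube([831, 305, 209]);
translate([0, 1830, 1254]) cube([831, 305, 209]);
translate([0, 2135, 1463]) cube([831, 305, 209]);
translate([0, 2440, 1672]) cube([831, 305, 209]);
translate([0, 2745, 1881]) cube([831, 305, 209]);


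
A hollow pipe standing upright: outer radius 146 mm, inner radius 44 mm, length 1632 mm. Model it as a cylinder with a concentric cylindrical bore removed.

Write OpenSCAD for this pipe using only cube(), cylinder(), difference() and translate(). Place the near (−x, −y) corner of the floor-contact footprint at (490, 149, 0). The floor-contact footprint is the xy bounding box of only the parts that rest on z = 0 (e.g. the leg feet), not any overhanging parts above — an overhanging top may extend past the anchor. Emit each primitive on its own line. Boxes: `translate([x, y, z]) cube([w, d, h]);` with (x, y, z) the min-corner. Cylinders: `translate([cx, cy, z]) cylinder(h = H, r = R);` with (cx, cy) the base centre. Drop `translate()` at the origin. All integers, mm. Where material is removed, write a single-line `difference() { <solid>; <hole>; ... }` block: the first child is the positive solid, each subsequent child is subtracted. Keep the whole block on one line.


difference() { translate([636, 295, 0]) cylinder(h = 1632, r = 146); translate([636, 295, 0]) cylinder(h = 1632, r = 44); }


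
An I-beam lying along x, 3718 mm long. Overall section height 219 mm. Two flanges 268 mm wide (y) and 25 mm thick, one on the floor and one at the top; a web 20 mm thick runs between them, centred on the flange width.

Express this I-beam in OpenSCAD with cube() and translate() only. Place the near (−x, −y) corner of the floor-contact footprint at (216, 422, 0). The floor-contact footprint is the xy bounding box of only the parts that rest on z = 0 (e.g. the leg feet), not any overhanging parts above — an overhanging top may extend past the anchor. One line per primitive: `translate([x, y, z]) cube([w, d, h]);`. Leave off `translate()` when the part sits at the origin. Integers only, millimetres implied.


translate([216, 422, 0]) cube([3718, 268, 25]);
translate([216, 546, 25]) cube([3718, 20, 169]);
translate([216, 422, 194]) cube([3718, 268, 25]);


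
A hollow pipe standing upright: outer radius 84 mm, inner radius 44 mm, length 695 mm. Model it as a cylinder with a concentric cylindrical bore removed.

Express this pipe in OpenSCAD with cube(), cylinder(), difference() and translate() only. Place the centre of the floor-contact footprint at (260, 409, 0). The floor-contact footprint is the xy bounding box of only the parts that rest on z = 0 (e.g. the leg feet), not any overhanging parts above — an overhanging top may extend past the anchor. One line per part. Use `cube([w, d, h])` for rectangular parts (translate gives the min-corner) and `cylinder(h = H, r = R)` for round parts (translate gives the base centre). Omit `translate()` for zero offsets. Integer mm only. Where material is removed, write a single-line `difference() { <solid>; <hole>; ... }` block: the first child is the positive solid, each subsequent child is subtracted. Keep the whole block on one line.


difference() { translate([260, 409, 0]) cylinder(h = 695, r = 84); translate([260, 409, 0]) cylinder(h = 695, r = 44); }


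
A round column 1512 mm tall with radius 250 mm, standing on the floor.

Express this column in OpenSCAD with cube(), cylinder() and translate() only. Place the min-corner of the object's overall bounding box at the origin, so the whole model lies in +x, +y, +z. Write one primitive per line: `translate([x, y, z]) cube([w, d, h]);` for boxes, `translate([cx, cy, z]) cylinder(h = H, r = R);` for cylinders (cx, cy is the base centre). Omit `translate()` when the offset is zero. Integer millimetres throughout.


translate([250, 250, 0]) cylinder(h = 1512, r = 250);


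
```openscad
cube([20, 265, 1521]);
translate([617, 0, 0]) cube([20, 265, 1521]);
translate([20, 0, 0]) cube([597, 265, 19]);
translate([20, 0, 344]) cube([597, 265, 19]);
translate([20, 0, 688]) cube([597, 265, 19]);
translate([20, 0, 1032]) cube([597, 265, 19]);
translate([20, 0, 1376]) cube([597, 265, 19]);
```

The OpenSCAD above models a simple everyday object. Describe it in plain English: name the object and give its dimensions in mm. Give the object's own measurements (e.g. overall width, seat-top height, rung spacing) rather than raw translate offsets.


An open bookshelf. Two side panels, each 20 mm thick, 265 mm deep and 1521 mm tall, stand 637 mm apart (outside-to-outside). Between them sit 5 shelves, each 19 mm thick and 265 mm deep, spanning the full gap between the sides. The bottom shelf rests on the floor (its underside at z = 0) and the clear gap between one shelf's top and the next shelf's underside is 325 mm.


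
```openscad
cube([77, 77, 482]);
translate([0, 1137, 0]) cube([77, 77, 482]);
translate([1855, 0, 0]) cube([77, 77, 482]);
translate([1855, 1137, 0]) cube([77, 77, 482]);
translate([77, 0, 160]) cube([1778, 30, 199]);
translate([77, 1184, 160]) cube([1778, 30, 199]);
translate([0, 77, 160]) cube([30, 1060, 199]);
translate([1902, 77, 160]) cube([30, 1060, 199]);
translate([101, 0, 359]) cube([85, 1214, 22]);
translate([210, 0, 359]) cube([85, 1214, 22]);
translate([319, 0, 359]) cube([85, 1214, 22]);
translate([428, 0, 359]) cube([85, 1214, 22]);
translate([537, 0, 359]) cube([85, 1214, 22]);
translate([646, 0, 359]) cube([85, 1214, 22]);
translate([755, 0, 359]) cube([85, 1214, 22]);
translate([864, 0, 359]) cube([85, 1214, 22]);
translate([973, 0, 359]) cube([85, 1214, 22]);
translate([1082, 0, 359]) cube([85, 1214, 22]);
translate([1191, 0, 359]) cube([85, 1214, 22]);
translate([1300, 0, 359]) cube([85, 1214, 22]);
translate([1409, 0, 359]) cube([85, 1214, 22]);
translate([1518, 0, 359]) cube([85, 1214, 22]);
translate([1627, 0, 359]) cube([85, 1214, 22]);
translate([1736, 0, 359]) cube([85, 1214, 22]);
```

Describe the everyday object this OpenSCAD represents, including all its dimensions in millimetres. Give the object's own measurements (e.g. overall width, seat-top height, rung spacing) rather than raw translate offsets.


A bed frame 1932 mm long (x) by 1214 mm wide (y). Four 77×77 mm corner posts, 482 mm tall, at the corners of the footprint. Four rails of 30 mm thickness and 199 mm height run between adjacent posts with their undersides at z = 160 mm, their outer faces flush with the outside of the frame (the two x-running rails run between the posts' inner faces; the two y-running rails run between the posts' inner faces). 16 slats, each 85 mm wide (x) and 22 mm thick, lie across the top of the two x-running rails, running the full 1214 mm width of the frame in y; along x they sit between the end posts with a 24 mm gap after the −x posts and between neighbouring slats, leaving 34 mm before the +x posts.


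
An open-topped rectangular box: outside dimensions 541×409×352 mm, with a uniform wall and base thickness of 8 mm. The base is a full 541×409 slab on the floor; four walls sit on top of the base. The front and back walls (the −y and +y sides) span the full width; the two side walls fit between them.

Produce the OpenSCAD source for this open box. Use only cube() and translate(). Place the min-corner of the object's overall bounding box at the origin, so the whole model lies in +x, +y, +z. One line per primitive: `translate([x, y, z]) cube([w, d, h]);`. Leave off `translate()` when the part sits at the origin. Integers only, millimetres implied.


cube([541, 409, 8]);
translate([0, 0, 8]) cube([541, 8, 344]);
translate([0, 401, 8]) cube([541, 8, 344]);
translate([0, 8, 8]) cube([8, 393, 344]);
translate([533, 8, 8]) cube([8, 393, 344]);


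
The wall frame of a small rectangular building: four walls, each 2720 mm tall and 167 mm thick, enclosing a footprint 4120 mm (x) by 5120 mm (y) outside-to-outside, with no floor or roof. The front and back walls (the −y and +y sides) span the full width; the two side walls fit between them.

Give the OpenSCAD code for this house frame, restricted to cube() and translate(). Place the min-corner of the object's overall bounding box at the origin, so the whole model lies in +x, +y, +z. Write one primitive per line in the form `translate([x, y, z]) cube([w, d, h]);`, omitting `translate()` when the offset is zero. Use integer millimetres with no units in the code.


cube([4120, 167, 2720]);
translate([0, 4953, 0]) cube([4120, 167, 2720]);
translate([0, 167, 0]) cube([167, 4786, 2720]);
translate([3953, 167, 0]) cube([167, 4786, 2720]);


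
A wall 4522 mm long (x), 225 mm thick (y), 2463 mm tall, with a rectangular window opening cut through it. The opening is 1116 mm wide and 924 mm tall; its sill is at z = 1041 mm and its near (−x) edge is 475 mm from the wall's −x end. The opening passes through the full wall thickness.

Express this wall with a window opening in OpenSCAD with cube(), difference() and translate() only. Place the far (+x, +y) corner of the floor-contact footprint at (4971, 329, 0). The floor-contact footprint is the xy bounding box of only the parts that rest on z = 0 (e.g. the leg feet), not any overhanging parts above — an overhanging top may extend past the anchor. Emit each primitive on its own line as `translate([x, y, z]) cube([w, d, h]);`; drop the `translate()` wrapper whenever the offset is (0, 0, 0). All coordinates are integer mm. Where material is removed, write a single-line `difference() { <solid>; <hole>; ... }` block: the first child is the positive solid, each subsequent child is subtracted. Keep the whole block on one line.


difference() { translate([449, 104, 0]) cube([4522, 225, 2463]); translate([924, 104, 1041]) cube([1116, 225, 924]); }


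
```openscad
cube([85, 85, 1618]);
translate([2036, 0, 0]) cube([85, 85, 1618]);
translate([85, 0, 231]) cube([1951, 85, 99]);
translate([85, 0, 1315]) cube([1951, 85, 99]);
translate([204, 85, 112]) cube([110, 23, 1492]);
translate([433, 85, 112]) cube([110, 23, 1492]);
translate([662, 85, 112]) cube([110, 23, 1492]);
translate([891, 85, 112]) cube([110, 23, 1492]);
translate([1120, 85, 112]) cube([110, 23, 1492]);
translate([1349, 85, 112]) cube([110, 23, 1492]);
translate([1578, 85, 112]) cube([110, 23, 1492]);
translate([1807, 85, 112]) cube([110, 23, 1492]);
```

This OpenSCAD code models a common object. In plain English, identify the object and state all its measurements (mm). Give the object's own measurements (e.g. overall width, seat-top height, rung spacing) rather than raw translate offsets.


A fence section. Two 85×85 mm posts, 1618 mm tall, stand on the floor with a clear span of 1951 mm between their inner faces. Two horizontal rails of 85×99 mm section span the gap between the posts with their undersides at z = 231 mm and z = 1315 mm, flush with the posts' −y face. 8 pickets, each 110 mm wide, 23 mm thick and 1492 mm tall, are fixed to the +y face of the rails with their bottoms at z = 112 mm, spaced across the span with a 119 mm gap after the −x post and between neighbouring pickets and before the +x post.


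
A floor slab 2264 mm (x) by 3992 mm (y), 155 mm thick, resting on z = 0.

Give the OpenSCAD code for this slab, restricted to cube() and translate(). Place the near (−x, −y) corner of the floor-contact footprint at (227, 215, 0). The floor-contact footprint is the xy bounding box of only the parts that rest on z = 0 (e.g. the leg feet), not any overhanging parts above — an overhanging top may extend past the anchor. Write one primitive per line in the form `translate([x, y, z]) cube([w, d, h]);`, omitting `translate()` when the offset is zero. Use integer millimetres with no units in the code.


translate([227, 215, 0]) cube([2264, 3992, 155]);


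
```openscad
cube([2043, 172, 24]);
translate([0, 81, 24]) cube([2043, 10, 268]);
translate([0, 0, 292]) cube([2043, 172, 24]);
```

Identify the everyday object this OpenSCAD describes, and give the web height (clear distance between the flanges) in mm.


An I-beam. The web height is 268 mm.

Two wide flanges with a thin centred web — an I-beam. Overall 316 mm minus two 24 mm flanges gives a web of 316 − 2·24 = 268 mm.


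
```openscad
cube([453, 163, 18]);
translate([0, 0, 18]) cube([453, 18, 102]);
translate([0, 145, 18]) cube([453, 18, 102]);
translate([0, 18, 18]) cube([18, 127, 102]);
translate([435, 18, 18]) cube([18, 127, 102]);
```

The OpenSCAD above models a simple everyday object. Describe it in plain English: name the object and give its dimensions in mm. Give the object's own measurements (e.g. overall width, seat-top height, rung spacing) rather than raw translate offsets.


An open-topped rectangular box: outside dimensions 453×163×120 mm, with a uniform wall and base thickness of 18 mm. The base is a full 453×163 slab on the floor; four walls sit on top of the base. The front and back walls (the −y and +y sides) span the full width; the two side walls fit between them.


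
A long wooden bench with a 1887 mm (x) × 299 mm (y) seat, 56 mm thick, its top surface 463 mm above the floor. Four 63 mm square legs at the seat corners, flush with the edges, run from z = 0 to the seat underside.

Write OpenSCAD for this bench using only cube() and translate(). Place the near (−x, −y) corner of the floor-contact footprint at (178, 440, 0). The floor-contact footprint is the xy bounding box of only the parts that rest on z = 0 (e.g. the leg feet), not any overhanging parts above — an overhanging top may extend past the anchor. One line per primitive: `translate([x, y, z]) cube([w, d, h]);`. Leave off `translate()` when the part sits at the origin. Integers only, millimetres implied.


translate([178, 440, 407]) cube([1887, 299, 56]);
translate([178, 440, 0]) cube([63, 63, 407]);
translate([178, 676, 0]) cube([63, 63, 407]);
translate([2002, 440, 0]) cube([63, 63, 407]);
translate([2002, 676, 0]) cube([63, 63, 407]);


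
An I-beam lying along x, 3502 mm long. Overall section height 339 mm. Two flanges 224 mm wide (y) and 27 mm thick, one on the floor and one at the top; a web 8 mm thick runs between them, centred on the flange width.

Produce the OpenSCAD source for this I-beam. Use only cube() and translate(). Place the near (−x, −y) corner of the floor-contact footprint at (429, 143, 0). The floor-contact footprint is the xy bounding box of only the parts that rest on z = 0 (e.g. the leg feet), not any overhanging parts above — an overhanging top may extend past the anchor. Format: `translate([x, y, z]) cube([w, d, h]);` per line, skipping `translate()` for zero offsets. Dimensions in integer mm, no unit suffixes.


translate([429, 143, 0]) cube([3502, 224, 27]);
translate([429, 251, 27]) cube([3502, 8, 285]);
translate([429, 143, 312]) cube([3502, 224, 27]);


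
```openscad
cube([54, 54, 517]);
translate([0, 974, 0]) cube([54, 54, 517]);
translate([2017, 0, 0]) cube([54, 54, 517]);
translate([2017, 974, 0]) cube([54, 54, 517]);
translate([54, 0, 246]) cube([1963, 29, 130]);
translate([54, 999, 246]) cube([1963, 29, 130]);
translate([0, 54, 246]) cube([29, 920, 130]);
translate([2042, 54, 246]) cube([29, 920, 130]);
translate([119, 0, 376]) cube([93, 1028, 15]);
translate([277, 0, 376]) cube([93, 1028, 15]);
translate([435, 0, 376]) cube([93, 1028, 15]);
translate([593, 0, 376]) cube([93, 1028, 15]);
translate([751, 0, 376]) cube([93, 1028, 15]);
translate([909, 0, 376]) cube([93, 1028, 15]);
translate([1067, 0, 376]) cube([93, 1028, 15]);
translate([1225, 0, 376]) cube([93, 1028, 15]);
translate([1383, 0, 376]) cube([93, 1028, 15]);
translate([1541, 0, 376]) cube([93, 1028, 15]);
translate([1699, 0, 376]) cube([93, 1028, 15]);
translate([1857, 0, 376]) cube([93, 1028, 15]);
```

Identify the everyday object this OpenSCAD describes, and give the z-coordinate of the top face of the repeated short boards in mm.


A bed frame. The slat-top height is 391 mm.

Four posts, four rails, and a row of slats — a bed frame. Slats sit on the rails at z = 246 + 130 = 376; with slat thickness 15, the top is 391 mm.


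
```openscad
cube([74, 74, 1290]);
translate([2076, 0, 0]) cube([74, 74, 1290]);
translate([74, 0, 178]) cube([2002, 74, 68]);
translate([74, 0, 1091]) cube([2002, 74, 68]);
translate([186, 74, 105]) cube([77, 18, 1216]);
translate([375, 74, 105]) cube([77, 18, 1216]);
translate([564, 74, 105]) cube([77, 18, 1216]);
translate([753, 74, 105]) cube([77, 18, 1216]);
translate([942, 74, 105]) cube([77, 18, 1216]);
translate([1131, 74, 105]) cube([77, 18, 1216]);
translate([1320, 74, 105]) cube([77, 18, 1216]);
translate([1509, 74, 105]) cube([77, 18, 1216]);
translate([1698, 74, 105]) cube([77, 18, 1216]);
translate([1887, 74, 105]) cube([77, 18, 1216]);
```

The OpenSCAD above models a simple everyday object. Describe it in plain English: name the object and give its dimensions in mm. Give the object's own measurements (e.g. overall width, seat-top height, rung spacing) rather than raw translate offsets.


A fence section. Two 74×74 mm posts, 1290 mm tall, stand on the floor with a clear span of 2002 mm between their inner faces. Two horizontal rails of 74×68 mm section span the gap between the posts with their undersides at z = 178 mm and z = 1091 mm, flush with the posts' −y face. 10 pickets, each 77 mm wide, 18 mm thick and 1216 mm tall, are fixed to the +y face of the rails with their bottoms at z = 105 mm, spaced across the span with a 112 mm gap after the −x post and between neighbouring pickets and before the +x post.


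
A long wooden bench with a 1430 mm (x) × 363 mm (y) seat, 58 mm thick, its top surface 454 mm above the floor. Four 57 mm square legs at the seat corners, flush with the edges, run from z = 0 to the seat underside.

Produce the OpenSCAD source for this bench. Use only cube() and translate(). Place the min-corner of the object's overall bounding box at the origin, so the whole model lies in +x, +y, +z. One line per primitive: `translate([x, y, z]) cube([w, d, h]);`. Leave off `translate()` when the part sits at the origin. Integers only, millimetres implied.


translate([0, 0, 396]) cube([1430, 363, 58]);
cube([57, 57, 396]);
translate([0, 306, 0]) cube([57, 57, 396]);
translate([1373, 0, 0]) cube([57, 57, 396]);
translate([1373, 306, 0]) cube([57, 57, 396]);


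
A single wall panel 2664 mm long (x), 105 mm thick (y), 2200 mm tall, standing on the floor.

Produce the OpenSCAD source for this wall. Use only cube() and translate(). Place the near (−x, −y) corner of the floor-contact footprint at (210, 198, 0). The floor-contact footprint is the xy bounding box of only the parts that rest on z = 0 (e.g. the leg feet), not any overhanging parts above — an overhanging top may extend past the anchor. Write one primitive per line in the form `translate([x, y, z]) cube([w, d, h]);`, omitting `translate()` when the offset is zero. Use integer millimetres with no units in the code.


translate([210, 198, 0]) cube([2664, 105, 2200]);


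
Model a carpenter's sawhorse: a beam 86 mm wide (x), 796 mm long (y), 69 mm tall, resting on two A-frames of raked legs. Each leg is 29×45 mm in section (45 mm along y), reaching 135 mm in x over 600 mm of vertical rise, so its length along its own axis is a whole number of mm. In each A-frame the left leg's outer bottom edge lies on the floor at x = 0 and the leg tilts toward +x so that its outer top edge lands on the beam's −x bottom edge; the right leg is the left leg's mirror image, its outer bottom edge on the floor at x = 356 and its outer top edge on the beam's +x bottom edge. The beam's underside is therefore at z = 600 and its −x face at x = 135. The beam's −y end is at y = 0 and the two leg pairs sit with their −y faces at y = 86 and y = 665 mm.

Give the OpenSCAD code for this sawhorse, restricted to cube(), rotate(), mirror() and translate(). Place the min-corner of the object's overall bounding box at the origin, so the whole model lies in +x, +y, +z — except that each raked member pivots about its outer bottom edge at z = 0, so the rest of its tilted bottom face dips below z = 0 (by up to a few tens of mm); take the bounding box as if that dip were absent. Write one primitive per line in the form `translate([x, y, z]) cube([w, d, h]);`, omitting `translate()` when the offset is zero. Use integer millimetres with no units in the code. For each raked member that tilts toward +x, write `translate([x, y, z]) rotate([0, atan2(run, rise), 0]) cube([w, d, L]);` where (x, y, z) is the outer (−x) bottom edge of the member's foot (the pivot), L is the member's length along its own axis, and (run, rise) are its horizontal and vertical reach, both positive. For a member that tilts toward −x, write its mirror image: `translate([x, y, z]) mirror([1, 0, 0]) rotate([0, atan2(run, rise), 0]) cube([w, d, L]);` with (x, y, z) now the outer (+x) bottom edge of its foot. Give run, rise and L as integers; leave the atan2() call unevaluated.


translate([135, 0, 600]) cube([86, 796, 69]);
translate([0, 86, 0]) rotate([0, atan2(135, 600), 0]) cube([29, 45, 615]);
translate([356, 86, 0]) mirror([1, 0, 0]) rotate([0, atan2(135, 600), 0]) cube([29, 45, 615]);
translate([0, 665, 0]) rotate([0, atan2(135, 600), 0]) cube([29, 45, 615]);
translate([356, 665, 0]) mirror([1, 0, 0]) rotate([0, atan2(135, 600), 0]) cube([29, 45, 615]);


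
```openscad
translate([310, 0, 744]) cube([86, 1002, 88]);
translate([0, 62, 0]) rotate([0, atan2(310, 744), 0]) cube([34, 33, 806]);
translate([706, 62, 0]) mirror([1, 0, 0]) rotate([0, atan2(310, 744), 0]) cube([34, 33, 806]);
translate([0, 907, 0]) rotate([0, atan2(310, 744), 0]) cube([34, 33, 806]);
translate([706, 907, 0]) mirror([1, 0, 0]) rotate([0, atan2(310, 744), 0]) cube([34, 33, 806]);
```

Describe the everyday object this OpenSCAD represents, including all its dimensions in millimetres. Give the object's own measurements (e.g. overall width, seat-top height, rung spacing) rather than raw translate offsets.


A sawhorse. A 86×1002×88 mm beam (x, y, z) sits on two A-frame leg pairs. Each pair is two raked legs of 34×33 mm section (33 mm along y) splaying symmetrically in x. Each leg rises 744 mm vertically over 310 mm of horizontal reach and is 806 mm long along its own axis. Every leg's outer bottom edge rests on the floor and its outer top edge meets a bottom edge of the beam — the left legs (tilting toward +x) meet the beam's −x bottom edge, the right legs (their mirror images, tilting toward −x) meet its +x bottom edge — so the leg tops tuck under the beam, the beam's underside is 744 mm above the floor, and the feet are 706 mm apart outside-to-outside with the beam centred between them. The two leg pairs are set in 62 mm from either end of the beam.


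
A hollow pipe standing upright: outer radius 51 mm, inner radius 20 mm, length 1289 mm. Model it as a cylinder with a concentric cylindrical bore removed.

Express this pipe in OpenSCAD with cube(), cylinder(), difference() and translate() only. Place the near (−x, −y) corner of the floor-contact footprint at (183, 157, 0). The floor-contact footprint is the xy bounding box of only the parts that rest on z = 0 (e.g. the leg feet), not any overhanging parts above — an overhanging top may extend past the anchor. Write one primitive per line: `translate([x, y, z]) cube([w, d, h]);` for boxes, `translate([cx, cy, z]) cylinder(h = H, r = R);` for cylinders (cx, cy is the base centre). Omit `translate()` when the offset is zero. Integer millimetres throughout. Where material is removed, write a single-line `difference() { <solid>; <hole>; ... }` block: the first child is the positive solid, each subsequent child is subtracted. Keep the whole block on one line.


difference() { translate([234, 208, 0]) cylinder(h = 1289, r = 51); translate([234, 208, 0]) cylinder(h = 1289, r = 20); }


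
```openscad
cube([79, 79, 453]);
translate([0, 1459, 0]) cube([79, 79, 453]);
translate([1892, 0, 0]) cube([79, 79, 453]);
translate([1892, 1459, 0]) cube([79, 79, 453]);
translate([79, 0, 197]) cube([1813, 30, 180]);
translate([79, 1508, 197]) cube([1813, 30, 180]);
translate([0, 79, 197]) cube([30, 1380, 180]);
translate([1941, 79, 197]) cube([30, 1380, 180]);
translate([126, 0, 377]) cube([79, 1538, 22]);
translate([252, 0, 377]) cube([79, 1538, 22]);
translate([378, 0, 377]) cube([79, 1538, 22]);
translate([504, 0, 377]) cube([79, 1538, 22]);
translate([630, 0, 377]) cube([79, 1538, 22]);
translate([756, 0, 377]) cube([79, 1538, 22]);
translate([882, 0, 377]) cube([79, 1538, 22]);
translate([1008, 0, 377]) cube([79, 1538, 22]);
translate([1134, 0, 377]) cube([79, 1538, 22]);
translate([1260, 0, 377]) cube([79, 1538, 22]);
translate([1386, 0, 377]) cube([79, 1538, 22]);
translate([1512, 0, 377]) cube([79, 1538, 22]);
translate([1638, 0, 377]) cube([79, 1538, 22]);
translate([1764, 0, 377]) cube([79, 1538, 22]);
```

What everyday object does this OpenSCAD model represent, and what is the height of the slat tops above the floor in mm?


A bed frame. The slat-top height is 399 mm.

Four posts, four rails, and a row of slats — a bed frame. Slats sit on the rails at z = 197 + 180 = 377; with slat thickness 22, the top is 399 mm.


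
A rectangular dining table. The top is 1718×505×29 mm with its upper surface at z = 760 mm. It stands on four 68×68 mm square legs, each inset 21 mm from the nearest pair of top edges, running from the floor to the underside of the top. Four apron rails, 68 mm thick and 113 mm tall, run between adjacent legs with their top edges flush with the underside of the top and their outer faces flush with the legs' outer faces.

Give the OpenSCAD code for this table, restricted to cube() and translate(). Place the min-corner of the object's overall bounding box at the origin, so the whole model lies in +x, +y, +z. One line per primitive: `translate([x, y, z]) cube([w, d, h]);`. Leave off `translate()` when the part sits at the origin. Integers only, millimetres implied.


translate([0, 0, 731]) cube([1718, 505, 29]);
translate([21, 21, 0]) cube([68, 68, 731]);
translate([1629, 21, 0]) cube([68, 68, 731]);
translate([21, 416, 0]) cube([68, 68, 731]);
translate([1629, 416, 0]) cube([68, 68, 731]);
translate([89, 21, 618]) cube([1540, 68, 113]);
translate([89, 416, 618]) cube([1540, 68, 113]);
translate([21, 89, 618]) cube([68, 327, 113]);
translate([1629, 89, 618]) cube([68, 327, 113]);


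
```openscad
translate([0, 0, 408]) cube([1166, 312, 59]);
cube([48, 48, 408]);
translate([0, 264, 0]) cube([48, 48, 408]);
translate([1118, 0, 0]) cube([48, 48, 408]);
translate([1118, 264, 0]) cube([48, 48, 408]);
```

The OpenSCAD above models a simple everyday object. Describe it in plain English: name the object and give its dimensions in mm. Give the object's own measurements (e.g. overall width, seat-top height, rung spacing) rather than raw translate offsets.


A bench: a 1166×312 mm seat slab, 59 mm thick, top at z = 467 mm, on four 48×48 mm square legs flush with the seat corners and standing on z = 0.


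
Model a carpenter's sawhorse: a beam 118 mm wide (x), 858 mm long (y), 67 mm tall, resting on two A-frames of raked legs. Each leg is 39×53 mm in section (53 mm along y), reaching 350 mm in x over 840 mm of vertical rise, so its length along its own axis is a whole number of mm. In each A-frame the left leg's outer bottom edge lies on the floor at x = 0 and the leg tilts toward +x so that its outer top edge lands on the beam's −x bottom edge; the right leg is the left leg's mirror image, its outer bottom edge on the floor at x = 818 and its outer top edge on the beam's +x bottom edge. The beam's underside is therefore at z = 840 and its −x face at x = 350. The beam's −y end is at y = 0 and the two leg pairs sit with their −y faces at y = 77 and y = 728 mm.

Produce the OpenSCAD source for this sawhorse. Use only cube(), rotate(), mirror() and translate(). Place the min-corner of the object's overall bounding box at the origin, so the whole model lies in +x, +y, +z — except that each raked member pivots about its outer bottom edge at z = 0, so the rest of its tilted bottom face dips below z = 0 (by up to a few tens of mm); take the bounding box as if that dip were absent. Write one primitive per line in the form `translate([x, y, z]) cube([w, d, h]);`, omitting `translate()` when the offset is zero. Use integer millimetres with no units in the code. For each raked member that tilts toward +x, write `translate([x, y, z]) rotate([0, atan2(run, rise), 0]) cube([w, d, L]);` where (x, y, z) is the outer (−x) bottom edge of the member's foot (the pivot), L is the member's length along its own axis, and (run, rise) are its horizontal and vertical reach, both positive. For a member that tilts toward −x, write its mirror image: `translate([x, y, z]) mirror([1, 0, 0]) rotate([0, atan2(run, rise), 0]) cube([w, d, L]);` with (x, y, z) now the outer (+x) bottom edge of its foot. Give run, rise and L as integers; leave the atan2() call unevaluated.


translate([350, 0, 840]) cube([118, 858, 67]);
translate([0, 77, 0]) rotate([0, atan2(350, 840), 0]) cube([39, 53, 910]);
translate([818, 77, 0]) mirror([1, 0, 0]) rotate([0, atan2(350, 840), 0]) cube([39, 53, 910]);
translate([0, 728, 0]) rotate([0, atan2(350, 840), 0]) cube([39, 53, 910]);
translate([818, 728, 0]) mirror([1, 0, 0]) rotate([0, atan2(350, 840), 0]) cube([39, 53, 910]);


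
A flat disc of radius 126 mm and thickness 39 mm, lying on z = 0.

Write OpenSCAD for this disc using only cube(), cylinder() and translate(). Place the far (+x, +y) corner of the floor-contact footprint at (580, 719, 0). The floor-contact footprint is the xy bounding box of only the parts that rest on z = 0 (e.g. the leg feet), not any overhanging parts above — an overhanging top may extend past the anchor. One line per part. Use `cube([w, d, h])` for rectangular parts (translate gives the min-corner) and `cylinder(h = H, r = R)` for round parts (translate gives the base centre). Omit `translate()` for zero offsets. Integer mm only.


translate([454, 593, 0]) cylinder(h = 39, r = 126);


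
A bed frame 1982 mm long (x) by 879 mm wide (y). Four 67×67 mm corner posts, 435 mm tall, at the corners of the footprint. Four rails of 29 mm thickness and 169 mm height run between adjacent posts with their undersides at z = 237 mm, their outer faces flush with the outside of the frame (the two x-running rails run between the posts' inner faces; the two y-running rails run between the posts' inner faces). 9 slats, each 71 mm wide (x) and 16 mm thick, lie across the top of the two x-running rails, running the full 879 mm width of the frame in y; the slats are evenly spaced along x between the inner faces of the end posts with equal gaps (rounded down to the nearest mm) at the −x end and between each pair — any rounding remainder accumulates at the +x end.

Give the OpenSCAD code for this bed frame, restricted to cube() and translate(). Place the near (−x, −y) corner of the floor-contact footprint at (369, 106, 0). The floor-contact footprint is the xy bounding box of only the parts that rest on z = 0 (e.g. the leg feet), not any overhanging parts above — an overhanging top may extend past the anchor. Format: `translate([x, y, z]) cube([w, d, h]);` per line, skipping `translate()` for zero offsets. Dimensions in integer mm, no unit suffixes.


// slat z = rail_z + rail_h = 237 + 169 = 406
// slat gap = ⌊(1848 − 9·71) / 10⌋ = 120
translate([369, 106, 0]) cube([67, 67, 435]);
translate([369, 918, 0]) cube([67, 67, 435]);
translate([2284, 106, 0]) cube([67, 67, 435]);
translate([2284, 918, 0]) cube([67, 67, 435]);
translate([436, 106, 237]) cube([1848, 29, 169]);
translate([436, 956, 237]) cube([1848, 29, 169]);
translate([369, 173, 237]) cube([29, 745, 169]);
translate([2322, 173, 237]) cube([29, 745, 169]);
translate([556, 106, 406]) cube([71, 879, 16]);
translate([747, 106, 406]) cube([71, 879, 16]);
translate([938, 106, 406]) cube([71, 879, 16]);
translate([1129, 106, 406]) cube([71, 879, 16]);
translate([1320, 106, 406]) cube([71, 879, 16]);
translate([1511, 106, 406]) cube([71, 879, 16]);
translate([1702, 106, 406]) cube([71, 879, 16]);
translate([1893, 106, 406]) cube([71, 879, 16]);
translate([2084, 106, 406]) cube([71, 879, 16]);


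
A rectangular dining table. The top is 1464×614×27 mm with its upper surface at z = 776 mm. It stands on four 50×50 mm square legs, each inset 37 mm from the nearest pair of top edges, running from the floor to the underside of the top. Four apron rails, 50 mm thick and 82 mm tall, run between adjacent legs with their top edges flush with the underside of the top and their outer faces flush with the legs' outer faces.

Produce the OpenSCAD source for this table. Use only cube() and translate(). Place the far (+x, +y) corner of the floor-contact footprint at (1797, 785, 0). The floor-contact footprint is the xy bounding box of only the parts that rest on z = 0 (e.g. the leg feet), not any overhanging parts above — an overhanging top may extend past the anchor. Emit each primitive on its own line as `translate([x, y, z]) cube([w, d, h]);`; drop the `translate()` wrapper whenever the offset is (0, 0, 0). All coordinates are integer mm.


translate([370, 208, 749]) cube([1464, 614, 27]);
translate([407, 245, 0]) cube([50, 50, 749]);
translate([1747, 245, 0]) cube([50, 50, 749]);
translate([407, 735, 0]) cube([50, 50, 749]);
translate([1747, 735, 0]) cube([50, 50, 749]);
translate([457, 245, 667]) cube([1290, 50, 82]);
translate([457, 735, 667]) cube([1290, 50, 82]);
translate([407, 295, 667]) cube([50, 440, 82]);
translate([1747, 295, 667]) cube([50, 440, 82]);


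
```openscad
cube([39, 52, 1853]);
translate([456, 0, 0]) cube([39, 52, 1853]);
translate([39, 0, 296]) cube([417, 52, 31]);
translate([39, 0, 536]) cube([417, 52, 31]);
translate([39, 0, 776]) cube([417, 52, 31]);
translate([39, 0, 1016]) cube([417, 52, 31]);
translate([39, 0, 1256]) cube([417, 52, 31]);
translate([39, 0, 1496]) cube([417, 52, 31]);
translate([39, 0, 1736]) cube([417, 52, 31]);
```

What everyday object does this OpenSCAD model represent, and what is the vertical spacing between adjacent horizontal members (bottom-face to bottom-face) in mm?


A ladder. The rung spacing is 240 mm.

Two tall 39×52 posts with 7 short bars between them — a ladder. Adjacent rungs sit at z = 296 and z = 536, so the spacing is 536 − 296 = 240 mm.


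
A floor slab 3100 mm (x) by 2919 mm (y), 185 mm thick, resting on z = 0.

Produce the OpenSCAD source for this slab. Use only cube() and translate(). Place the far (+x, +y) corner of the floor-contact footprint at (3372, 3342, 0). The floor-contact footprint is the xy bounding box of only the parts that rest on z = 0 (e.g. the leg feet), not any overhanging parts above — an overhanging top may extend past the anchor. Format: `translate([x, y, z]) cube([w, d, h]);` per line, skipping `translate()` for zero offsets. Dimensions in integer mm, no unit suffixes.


translate([272, 423, 0]) cube([3100, 2919, 185]);


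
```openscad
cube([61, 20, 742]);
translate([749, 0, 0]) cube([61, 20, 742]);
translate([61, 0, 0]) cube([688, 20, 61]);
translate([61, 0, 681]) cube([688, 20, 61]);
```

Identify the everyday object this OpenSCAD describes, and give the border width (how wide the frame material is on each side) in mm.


A picture frame. The border width is 61 mm.

Four thin pieces enclosing a rectangular opening — a picture frame. The two full-height stiles are 742 mm tall; the top rail sits at z = 681 and is 61 mm tall, so the border above the opening is 742 − 681 = 61 mm, matching the stile x-width.


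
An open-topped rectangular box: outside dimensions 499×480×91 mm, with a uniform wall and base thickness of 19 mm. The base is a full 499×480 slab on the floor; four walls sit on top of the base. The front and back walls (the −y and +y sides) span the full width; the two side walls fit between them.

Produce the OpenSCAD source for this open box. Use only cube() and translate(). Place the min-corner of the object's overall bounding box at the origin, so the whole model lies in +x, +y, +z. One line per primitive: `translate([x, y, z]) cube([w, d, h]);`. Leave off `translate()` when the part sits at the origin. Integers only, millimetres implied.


cube([499, 480, 19]);
translate([0, 0, 19]) cube([499, 19, 72]);
translate([0, 461, 19]) cube([499, 19, 72]);
translate([0, 19, 19]) cube([19, 442, 72]);
translate([480, 19, 19]) cube([19, 442, 72]);


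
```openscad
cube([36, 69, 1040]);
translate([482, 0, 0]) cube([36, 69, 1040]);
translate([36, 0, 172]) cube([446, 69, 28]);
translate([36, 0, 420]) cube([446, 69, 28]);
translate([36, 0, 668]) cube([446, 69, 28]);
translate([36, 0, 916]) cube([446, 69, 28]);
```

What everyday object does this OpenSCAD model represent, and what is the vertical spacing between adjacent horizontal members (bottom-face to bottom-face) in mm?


A ladder. The rung spacing is 248 mm.

Two tall 36×69 posts with 4 short bars between them — a ladder. Adjacent rungs sit at z = 172 and z = 420, so the spacing is 420 − 172 = 248 mm.


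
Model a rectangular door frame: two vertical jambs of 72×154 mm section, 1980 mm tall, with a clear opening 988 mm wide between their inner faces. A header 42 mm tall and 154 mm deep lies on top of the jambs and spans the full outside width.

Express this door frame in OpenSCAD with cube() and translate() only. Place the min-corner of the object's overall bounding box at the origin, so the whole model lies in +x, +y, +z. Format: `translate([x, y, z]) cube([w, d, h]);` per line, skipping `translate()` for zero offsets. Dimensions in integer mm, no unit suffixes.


cube([72, 154, 1980]);
translate([1060, 0, 0]) cube([72, 154, 1980]);
translate([0, 0, 1980]) cube([1132, 154, 42]);


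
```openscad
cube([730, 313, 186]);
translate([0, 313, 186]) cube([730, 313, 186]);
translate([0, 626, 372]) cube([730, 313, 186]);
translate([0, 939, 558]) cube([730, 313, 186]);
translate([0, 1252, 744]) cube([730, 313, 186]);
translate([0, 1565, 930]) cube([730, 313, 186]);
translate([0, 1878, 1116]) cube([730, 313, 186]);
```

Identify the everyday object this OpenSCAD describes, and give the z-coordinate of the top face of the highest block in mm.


A staircase. The total rise is 1302 mm.

7 identical blocks, each offset up and back from the previous — a staircase. Each step is 186 mm tall and there are 7 of them, so the total rise is 7 × 186 = 1302 mm.
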